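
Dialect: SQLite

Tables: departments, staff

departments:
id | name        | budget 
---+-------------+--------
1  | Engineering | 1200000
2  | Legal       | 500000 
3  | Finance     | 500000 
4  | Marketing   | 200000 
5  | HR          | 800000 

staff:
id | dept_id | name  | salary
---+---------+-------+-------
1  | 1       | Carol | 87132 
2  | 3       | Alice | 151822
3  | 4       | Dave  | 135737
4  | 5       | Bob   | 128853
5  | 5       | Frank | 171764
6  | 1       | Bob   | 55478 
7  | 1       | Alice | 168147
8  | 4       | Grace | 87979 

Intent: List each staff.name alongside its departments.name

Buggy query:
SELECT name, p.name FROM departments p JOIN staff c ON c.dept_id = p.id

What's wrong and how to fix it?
Bug: 'name' exists in both joined tables, so the database can't tell which one is meant

Fix: Prefix ambiguous columns with the table alias

Corrected query:
SELECT c.name, p.name FROM departments p JOIN staff c ON c.dept_id = p.id

Result:
name  | name       
------+------------
Carol | Engineering
Alice | Finance    
Dave  | Marketing  
Bob   | HR         
Frank | HR         
Bob   | Engineering
Alice | Engineering
Grace | Marketing  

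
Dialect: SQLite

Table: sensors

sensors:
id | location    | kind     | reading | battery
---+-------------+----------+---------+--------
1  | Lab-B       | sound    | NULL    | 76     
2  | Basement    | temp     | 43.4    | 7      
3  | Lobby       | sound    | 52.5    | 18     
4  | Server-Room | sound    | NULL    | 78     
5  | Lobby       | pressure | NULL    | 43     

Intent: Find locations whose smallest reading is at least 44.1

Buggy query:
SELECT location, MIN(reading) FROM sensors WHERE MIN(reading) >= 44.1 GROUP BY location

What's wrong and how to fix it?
Bug: Aggregates like MIN are computed per group after WHERE runs

Fix: Replace WHERE with HAVING after the GROUP BY

Corrected query:
SELECT location, MIN(reading) FROM sensors GROUP BY location HAVING MIN(reading) >= 44.1

Result:
location | MIN(reading)
---------+-------------
Lobby    | 52.5        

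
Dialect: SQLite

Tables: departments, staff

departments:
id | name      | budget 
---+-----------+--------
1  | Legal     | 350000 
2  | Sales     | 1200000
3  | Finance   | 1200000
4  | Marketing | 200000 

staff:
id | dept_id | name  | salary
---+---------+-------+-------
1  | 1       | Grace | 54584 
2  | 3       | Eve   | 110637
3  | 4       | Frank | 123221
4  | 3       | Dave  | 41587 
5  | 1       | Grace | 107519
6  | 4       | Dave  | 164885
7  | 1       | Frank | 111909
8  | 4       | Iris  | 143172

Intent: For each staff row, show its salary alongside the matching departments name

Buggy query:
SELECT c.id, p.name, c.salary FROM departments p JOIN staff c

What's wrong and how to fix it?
Bug: Missing join condition: each staff row is matched to all departments rows instead of just its own

Fix: Specify the join condition linking the foreign key to the parent id

Corrected query:
SELECT c.id, p.name, c.salary FROM departments p JOIN staff c ON c.dept_id = p.id

Result:
id | name      | salary
---+-----------+-------
1  | Legal     | 54584 
2  | Finance   | 110637
3  | Marketing | 123221
4  | Finance   | 41587 
5  | Legal     | 107519
6  | Marketing | 164885
7  | Legal     | 111909
8  | Marketing | 143172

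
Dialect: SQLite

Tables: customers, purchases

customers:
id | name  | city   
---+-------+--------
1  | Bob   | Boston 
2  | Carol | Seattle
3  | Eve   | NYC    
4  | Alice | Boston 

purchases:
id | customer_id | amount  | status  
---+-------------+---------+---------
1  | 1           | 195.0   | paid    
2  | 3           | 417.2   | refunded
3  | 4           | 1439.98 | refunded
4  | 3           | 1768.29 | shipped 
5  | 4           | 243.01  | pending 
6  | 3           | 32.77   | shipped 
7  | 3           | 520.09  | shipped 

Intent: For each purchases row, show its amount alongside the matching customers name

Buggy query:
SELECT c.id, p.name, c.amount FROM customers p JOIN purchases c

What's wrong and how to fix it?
Bug: Missing join condition: each purchases row is matched to all customers rows instead of just its own

Fix: Specify the join condition linking the foreign key to the parent id

Corrected query:
SELECT c.id, p.name, c.amount FROM customers p JOIN purchases c ON c.customer_id = p.id

Result:
id | name  | amount 
---+-------+--------
1  | Bob   | 195    
2  | Eve   | 417.2  
3  | Alice | 1439.98
4  | Eve   | 1768.29
5  | Alice | 243.01 
6  | Eve   | 32.77  
7  | Eve   | 520.09 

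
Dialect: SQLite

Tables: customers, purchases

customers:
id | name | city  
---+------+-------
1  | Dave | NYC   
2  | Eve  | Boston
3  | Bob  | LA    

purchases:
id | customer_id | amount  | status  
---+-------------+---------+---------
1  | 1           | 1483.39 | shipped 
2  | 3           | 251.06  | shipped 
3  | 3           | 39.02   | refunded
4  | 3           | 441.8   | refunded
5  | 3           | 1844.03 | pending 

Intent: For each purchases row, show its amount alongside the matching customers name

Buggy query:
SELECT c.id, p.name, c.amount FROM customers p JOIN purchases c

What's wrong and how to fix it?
Bug: JOIN with no ON clause produces a cartesian product; every purchases row pairs with every customers row

Fix: Add ON c.customer_id = p.id to the JOIN

Corrected query:
SELECT c.id, p.name, c.amount FROM customers p JOIN purchases c ON c.customer_id = p.id

Result:
id | name | amount 
---+------+--------
1  | Dave | 1483.39
2  | Bob  | 251.06 
3  | Bob  | 39.02  
4  | Bob  | 441.8  
5  | Bob  | 1844.03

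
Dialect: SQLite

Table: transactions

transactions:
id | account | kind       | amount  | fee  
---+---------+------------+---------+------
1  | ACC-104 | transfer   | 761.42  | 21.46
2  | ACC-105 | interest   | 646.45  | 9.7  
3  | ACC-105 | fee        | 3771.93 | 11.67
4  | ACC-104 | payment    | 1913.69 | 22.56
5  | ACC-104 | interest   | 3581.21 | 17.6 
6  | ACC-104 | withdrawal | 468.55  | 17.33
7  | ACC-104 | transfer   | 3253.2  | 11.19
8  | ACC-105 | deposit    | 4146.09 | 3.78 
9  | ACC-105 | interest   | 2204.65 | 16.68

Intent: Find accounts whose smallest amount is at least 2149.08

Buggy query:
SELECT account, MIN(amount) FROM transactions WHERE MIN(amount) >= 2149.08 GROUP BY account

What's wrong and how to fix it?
Bug: Aggregates like MIN are computed per group after WHERE runs

Fix: Use HAVING for the per-group MIN condition

Corrected query:
SELECT account, MIN(amount) FROM transactions GROUP BY account HAVING MIN(amount) >= 2149.08

Result:
(no rows)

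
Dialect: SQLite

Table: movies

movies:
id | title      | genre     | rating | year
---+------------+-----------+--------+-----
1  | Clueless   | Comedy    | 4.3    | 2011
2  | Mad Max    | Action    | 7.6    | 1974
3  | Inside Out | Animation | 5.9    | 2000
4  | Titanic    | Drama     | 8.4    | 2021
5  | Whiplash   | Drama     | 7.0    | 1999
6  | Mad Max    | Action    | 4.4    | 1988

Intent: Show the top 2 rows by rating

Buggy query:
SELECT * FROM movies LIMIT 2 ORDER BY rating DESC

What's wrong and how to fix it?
Bug: ORDER BY cannot follow LIMIT; LIMIT is the final clause

Fix: Swap the clauses: ORDER BY first, then LIMIT

Corrected query:
SELECT * FROM movies ORDER BY rating DESC LIMIT 2

Result:
id | title   | genre  | rating | year
---+---------+--------+--------+-----
4  | Titanic | Drama  | 8.4    | 2021
2  | Mad Max | Action | 7.6    | 1974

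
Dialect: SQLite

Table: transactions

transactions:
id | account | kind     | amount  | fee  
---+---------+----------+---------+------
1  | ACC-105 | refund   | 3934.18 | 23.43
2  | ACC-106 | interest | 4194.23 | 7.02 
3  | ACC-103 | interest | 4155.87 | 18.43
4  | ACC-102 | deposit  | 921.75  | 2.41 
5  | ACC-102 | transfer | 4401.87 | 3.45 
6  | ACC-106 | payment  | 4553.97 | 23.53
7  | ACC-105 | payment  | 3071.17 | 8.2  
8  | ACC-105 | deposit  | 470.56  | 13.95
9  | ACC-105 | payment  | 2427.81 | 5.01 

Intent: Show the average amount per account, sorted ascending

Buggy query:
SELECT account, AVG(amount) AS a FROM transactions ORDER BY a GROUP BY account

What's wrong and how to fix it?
Bug: ORDER BY appears before GROUP BY; SQL clause order requires GROUP BY first

Fix: Move ORDER BY to the end, after GROUP BY

Corrected query:
SELECT account, AVG(amount) AS a FROM transactions GROUP BY account ORDER BY a

Result:
account | a      
--------+--------
ACC-105 | 2475.93
ACC-102 | 2661.81
ACC-103 | 4155.87
ACC-106 | 4374.1 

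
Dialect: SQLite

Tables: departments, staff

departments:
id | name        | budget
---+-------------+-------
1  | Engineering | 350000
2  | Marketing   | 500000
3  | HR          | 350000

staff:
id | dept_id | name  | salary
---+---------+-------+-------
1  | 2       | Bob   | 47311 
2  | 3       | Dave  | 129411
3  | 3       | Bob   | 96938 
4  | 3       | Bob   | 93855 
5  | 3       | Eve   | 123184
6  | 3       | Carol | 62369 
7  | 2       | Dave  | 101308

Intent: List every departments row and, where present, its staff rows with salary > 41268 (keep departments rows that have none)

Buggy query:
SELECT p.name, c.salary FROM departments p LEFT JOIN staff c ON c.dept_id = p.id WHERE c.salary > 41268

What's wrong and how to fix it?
Bug: Filtering c.salary in WHERE discards the NULL rows produced by LEFT JOIN, turning it into an inner join

Fix: Move the right-table condition into the ON clause so unmatched parents are kept

Corrected query:
SELECT p.name, c.salary FROM departments p LEFT JOIN staff c ON c.dept_id = p.id AND c.salary > 41268

Result:
name        | salary
------------+-------
Engineering | NULL  
Marketing   | 47311 
Marketing   | 101308
HR          | 62369 
HR          | 93855 
HR          | 96938 
HR          | 123184
HR          | 129411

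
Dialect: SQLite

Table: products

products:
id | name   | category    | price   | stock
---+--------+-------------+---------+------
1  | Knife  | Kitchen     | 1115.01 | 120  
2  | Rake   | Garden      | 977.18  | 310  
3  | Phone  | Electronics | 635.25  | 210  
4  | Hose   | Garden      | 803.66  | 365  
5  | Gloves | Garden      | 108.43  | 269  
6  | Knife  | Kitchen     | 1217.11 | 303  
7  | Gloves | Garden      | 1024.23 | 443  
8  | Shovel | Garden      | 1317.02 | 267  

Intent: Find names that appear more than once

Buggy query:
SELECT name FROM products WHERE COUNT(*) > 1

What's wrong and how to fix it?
Bug: WHERE can't reference COUNT(*); aggregates are computed after WHERE

Fix: GROUP BY name, then filter groups with HAVING COUNT(*) > 1

Corrected query:
SELECT name FROM products GROUP BY name HAVING COUNT(*) > 1

Result:
name  
------
Gloves
Knife 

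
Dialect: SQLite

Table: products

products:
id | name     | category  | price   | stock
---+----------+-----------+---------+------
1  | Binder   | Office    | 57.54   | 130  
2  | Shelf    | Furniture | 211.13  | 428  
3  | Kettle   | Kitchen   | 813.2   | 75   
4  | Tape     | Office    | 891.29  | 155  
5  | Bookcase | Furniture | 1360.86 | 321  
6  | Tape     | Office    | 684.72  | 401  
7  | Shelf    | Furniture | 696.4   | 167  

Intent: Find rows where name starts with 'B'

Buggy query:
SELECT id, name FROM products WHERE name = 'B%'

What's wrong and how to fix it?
Bug: '=' compares the literal string including the % character; pattern matching needs LIKE

Fix: Replace '=' with LIKE so 'B%' is treated as a pattern

Corrected query:
SELECT id, name FROM products WHERE name LIKE 'B%'

Result:
id | name    
---+---------
1  | Binder  
5  | Bookcase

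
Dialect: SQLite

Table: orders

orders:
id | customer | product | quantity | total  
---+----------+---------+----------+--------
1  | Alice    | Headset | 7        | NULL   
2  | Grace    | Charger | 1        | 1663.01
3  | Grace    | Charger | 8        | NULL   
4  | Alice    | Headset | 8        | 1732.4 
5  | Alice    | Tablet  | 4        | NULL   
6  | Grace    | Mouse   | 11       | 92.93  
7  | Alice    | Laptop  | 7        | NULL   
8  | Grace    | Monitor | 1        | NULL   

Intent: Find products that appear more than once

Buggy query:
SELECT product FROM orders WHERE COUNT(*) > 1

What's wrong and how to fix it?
Bug: COUNT(*) is an aggregate and cannot be used in WHERE

Fix: GROUP BY product, then filter groups with HAVING COUNT(*) > 1

Corrected query:
SELECT product FROM orders GROUP BY product HAVING COUNT(*) > 1

Result:
product
-------
Charger
Headset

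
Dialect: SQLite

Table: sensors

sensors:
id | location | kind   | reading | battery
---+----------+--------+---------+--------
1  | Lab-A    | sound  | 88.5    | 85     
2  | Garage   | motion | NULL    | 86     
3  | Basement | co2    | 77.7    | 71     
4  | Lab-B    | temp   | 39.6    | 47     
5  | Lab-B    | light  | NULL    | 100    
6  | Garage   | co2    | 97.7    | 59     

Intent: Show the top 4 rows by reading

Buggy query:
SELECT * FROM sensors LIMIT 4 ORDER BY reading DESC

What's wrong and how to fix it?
Bug: ORDER BY cannot follow LIMIT; LIMIT is the final clause

Fix: Swap the clauses: ORDER BY first, then LIMIT

Corrected query:
SELECT * FROM sensors ORDER BY reading DESC LIMIT 4

Result:
id | location | kind  | reading | battery
---+----------+-------+---------+--------
6  | Garage   | co2   | 97.7    | 59     
1  | Lab-A    | sound | 88.5    | 85     
3  | Basement | co2   | 77.7    | 71     
4  | Lab-B    | temp  | 39.6    | 47     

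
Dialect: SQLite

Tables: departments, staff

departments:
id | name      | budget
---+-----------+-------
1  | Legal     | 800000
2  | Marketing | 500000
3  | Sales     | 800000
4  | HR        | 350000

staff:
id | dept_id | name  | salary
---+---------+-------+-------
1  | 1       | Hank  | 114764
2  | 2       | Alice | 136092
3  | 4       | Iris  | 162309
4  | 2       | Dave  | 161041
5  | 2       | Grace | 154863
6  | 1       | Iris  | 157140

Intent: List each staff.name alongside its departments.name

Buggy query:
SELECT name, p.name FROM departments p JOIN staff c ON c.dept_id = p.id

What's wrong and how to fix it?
Bug: Both tables have a 'name' column; the unqualified reference is ambiguous

Fix: Prefix ambiguous columns with the table alias

Corrected query:
SELECT c.name, p.name FROM departments p JOIN staff c ON c.dept_id = p.id

Result:
name  | name     
------+----------
Hank  | Legal    
Alice | Marketing
Iris  | HR       
Dave  | Marketing
Grace | Marketing
Iris  | Legal    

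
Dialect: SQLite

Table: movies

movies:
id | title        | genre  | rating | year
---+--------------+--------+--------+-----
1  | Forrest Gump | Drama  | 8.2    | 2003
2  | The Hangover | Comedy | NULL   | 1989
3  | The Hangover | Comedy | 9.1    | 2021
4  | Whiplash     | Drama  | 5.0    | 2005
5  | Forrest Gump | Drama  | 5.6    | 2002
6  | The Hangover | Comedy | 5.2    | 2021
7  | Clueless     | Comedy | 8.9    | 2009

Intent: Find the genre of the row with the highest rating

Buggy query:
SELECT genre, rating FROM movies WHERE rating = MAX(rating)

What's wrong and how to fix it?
Bug: MAX(rating) is an aggregate and cannot be used directly in WHERE

Fix: Wrap MAX in a scalar subquery so WHERE compares against a single value

Corrected query:
SELECT genre, rating FROM movies WHERE rating = (SELECT MAX(rating) FROM movies)

Result:
genre  | rating
-------+-------
Comedy | 9.1   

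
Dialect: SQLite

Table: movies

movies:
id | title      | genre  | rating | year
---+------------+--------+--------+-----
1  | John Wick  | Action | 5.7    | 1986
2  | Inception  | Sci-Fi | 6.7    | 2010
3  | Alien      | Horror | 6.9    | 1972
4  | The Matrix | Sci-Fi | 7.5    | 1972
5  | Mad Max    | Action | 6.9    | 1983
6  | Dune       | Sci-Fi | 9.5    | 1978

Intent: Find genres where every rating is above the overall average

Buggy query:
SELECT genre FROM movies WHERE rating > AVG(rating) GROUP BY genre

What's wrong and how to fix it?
Bug: WHERE evaluates per row before aggregation, so AVG() is unavailable

Fix: Compute the overall average in a scalar subquery and compare each group's MIN against it in HAVING

Corrected query:
SELECT genre FROM movies GROUP BY genre HAVING MIN(rating) > (SELECT AVG(rating) FROM movies)

Result:
(no rows)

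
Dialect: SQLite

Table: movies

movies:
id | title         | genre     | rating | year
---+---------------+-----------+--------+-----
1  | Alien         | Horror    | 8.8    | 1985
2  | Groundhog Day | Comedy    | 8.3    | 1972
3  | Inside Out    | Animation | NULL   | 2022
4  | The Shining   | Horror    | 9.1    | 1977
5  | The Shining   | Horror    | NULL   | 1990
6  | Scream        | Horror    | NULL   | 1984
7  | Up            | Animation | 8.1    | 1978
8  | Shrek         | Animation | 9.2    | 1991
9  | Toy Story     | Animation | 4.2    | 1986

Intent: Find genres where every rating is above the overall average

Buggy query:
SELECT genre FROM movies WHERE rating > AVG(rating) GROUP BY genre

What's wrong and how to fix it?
Bug: AVG() is an aggregate; it can't sit directly in WHERE

Fix: Compute the overall average in a scalar subquery and compare each group's MIN against it in HAVING

Corrected query:
SELECT genre FROM movies GROUP BY genre HAVING MIN(rating) > (SELECT AVG(rating) FROM movies)

Result:
genre 
------
Comedy
Horror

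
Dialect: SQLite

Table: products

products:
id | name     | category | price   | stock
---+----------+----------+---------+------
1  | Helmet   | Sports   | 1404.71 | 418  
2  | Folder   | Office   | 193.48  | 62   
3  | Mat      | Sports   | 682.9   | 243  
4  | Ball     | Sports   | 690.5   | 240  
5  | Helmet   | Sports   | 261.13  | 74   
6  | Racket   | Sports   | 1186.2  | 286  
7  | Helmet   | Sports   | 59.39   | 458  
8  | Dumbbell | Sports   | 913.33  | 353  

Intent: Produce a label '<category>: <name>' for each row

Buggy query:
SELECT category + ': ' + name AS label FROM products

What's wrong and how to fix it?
Bug: '+' is numeric addition; on text columns SQLite converts them to 0 instead of concatenating

Fix: Use the || operator for string concatenation

Corrected query:
SELECT category || ': ' || name AS label FROM products

Result:
label           
----------------
Sports: Helmet  
Office: Folder  
Sports: Mat     
Sports: Ball    
Sports: Helmet  
Sports: Racket  
Sports: Helmet  
Sports: Dumbbell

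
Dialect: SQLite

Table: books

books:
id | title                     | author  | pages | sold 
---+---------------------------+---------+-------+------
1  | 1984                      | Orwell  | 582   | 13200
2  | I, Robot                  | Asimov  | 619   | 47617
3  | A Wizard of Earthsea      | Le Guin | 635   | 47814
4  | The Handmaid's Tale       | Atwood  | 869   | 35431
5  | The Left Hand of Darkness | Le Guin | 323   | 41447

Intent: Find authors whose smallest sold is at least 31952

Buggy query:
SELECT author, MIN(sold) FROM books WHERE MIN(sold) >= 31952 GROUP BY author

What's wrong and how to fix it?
Bug: Aggregates like MIN are computed per group after WHERE runs

Fix: Replace WHERE with HAVING after the GROUP BY

Corrected query:
SELECT author, MIN(sold) FROM books GROUP BY author HAVING MIN(sold) >= 31952

Result:
author  | MIN(sold)
--------+----------
Asimov  | 47617    
Atwood  | 35431    
Le Guin | 41447    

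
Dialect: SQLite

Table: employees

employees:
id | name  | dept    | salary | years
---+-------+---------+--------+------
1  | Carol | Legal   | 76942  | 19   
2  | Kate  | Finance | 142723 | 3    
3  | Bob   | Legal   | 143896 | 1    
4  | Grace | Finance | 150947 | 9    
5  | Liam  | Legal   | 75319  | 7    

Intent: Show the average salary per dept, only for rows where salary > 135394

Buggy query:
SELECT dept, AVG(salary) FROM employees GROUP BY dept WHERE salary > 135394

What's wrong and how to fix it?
Bug: WHERE cannot follow GROUP BY

Fix: Place WHERE between FROM and GROUP BY

Corrected query:
SELECT dept, AVG(salary) FROM employees WHERE salary > 135394 GROUP BY dept

Result:
dept    | AVG(salary)
--------+------------
Finance | 146835     
Legal   | 143896     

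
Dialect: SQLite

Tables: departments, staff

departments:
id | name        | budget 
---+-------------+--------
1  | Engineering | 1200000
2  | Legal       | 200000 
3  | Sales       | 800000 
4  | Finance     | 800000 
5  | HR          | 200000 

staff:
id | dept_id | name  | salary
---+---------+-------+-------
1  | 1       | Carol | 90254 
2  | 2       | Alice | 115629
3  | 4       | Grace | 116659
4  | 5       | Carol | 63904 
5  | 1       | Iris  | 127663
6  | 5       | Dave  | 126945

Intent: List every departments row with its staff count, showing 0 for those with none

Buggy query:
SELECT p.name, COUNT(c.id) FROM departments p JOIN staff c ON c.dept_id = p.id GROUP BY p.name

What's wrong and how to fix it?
Bug: INNER JOIN drops departments rows that have no matching staff rows

Fix: Use LEFT JOIN so parents without children still appear (COUNT(c.id) gives 0)

Corrected query:
SELECT p.name, COUNT(c.id) FROM departments p LEFT JOIN staff c ON c.dept_id = p.id GROUP BY p.name

Result:
name        | COUNT(c.id)
------------+------------
Engineering | 2          
Finance     | 1          
HR          | 2          
Legal       | 1          
Sales       | 0          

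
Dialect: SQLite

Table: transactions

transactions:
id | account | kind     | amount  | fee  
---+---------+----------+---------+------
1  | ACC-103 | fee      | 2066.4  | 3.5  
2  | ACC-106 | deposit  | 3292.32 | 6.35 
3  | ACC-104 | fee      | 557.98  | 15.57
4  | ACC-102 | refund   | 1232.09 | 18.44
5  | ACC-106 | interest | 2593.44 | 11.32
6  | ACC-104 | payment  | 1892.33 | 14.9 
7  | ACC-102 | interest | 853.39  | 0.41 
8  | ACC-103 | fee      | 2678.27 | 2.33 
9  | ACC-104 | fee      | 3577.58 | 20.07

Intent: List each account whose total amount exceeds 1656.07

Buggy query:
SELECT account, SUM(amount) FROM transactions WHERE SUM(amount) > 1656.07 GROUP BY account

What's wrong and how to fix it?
Bug: WHERE runs before GROUP BY, so aggregates aren't available there

Fix: Use HAVING (which filters groups after aggregation) instead of WHERE

Corrected query:
SELECT account, SUM(amount) FROM transactions GROUP BY account HAVING SUM(amount) > 1656.07

Result:
account | SUM(amount)
--------+------------
ACC-102 | 2085.48    
ACC-103 | 4744.67    
ACC-104 | 6027.89    
ACC-106 | 5885.76    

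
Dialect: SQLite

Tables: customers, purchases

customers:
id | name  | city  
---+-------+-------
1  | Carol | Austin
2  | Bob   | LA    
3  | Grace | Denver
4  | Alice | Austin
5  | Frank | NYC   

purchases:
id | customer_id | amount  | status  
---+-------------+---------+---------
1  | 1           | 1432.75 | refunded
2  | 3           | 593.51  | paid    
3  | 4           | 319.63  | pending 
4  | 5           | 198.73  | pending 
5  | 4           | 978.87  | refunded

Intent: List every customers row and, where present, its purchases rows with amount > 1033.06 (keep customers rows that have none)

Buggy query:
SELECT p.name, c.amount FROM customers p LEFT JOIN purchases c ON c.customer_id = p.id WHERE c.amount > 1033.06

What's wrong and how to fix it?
Bug: A WHERE condition on the right-hand table after LEFT JOIN drops unmatched parents

Fix: Put 'c.amount > 1033.06' in the JOIN's ON clause instead of WHERE

Corrected query:
SELECT p.name, c.amount FROM customers p LEFT JOIN purchases c ON c.customer_id = p.id AND c.amount > 1033.06

Result:
name  | amount 
------+--------
Carol | 1432.75
Bob   | NULL   
Grace | NULL   
Alice | NULL   
Frank | NULL   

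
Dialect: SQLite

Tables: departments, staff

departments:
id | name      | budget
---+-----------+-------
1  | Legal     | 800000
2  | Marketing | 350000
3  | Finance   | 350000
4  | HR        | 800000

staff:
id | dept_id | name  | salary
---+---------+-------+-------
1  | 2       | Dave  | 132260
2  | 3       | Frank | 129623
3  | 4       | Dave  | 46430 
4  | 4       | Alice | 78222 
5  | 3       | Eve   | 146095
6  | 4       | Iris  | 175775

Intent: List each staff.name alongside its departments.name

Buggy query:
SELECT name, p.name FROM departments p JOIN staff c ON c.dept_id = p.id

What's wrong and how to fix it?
Bug: Both tables have a 'name' column; the unqualified reference is ambiguous

Fix: Prefix ambiguous columns with the table alias

Corrected query:
SELECT c.name, p.name FROM departments p JOIN staff c ON c.dept_id = p.id

Result:
name  | name     
------+----------
Dave  | Marketing
Frank | Finance  
Dave  | HR       
Alice | HR       
Eve   | Finance  
Iris  | HR       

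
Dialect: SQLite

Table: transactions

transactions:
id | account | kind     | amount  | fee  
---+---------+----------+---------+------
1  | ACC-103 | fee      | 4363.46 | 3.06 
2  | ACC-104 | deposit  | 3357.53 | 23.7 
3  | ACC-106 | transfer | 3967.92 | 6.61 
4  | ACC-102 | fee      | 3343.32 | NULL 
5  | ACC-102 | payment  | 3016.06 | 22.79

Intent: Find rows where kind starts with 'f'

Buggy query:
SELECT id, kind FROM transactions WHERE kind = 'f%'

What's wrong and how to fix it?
Bug: '=' compares the literal string including the % character; pattern matching needs LIKE

Fix: Use LIKE for wildcard pattern matching

Corrected query:
SELECT id, kind FROM transactions WHERE kind LIKE 'f%'

Result:
id | kind
---+-----
1  | fee 
4  | fee 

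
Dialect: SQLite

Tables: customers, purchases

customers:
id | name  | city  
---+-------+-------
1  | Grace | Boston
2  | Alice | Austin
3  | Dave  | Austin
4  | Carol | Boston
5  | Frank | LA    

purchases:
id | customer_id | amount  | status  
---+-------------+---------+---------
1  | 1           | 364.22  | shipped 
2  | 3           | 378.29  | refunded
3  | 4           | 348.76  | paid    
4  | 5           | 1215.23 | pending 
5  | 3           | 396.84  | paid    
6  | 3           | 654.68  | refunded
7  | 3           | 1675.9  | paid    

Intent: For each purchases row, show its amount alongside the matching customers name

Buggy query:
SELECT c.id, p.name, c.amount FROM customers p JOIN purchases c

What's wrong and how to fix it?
Bug: Missing join condition: each purchases row is matched to all customers rows instead of just its own

Fix: Specify the join condition linking the foreign key to the parent id

Corrected query:
SELECT c.id, p.name, c.amount FROM customers p JOIN purchases c ON c.customer_id = p.id

Result:
id | name  | amount 
---+-------+--------
1  | Grace | 364.22 
2  | Dave  | 378.29 
3  | Carol | 348.76 
4  | Frank | 1215.23
5  | Dave  | 396.84 
6  | Dave  | 654.68 
7  | Dave  | 1675.9 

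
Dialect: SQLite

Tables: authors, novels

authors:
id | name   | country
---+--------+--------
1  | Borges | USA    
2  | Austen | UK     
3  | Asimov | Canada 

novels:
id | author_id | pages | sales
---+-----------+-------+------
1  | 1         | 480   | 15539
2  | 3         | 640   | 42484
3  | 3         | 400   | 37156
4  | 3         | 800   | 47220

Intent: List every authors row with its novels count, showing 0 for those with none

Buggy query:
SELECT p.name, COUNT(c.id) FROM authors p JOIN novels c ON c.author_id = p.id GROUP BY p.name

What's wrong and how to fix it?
Bug: An inner join excludes parents with zero children

Fix: Switch to LEFT JOIN to retain unmatched parent rows

Corrected query:
SELECT p.name, COUNT(c.id) FROM authors p LEFT JOIN novels c ON c.author_id = p.id GROUP BY p.name

Result:
name   | COUNT(c.id)
-------+------------
Asimov | 3          
Austen | 0          
Borges | 1          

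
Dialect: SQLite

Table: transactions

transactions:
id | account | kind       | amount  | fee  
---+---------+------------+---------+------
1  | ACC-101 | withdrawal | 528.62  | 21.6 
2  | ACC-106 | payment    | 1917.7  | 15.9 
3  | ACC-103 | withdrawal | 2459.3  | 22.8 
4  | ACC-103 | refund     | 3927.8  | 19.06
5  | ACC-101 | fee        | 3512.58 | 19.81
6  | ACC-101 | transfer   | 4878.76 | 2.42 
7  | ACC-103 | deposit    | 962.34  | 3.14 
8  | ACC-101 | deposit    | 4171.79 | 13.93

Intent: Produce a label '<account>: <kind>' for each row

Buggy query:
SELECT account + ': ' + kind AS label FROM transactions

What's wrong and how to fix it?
Bug: SQLite uses || for string concatenation; + coerces text to numbers (yielding 0)

Fix: Use the || operator for string concatenation

Corrected query:
SELECT account || ': ' || kind AS label FROM transactions

Result:
label              
-------------------
ACC-101: withdrawal
ACC-106: payment   
ACC-103: withdrawal
ACC-103: refund    
ACC-101: fee       
ACC-101: transfer  
ACC-103: deposit   
ACC-101: deposit   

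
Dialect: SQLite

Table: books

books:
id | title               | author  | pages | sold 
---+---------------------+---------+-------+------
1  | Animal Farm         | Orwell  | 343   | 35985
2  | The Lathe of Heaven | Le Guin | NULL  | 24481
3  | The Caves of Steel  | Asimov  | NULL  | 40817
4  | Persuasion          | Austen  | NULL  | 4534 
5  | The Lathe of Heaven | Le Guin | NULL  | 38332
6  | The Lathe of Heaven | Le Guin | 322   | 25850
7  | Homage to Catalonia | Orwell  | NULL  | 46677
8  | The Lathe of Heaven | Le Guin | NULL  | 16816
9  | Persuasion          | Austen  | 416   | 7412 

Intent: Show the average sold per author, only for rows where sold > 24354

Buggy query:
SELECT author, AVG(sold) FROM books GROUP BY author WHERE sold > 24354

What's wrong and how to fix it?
Bug: WHERE cannot follow GROUP BY

Fix: Move the WHERE clause before GROUP BY

Corrected query:
SELECT author, AVG(sold) FROM books WHERE sold > 24354 GROUP BY author

Result:
author  | AVG(sold)   
--------+-------------
Asimov  | 40817       
Le Guin | 29554.333333
Orwell  | 41331       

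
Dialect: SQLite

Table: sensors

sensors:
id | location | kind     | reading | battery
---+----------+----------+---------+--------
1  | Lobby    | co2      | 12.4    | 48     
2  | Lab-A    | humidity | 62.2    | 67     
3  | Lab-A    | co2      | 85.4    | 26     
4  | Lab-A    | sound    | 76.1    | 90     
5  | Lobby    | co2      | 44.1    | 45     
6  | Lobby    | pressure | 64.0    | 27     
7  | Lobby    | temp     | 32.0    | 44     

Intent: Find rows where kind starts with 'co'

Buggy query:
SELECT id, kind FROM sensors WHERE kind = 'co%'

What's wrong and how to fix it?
Bug: '=' compares the literal string including the % character; pattern matching needs LIKE

Fix: Use LIKE for wildcard pattern matching

Corrected query:
SELECT id, kind FROM sensors WHERE kind LIKE 'co%'

Result:
id | kind
---+-----
1  | co2 
3  | co2 
5  | co2 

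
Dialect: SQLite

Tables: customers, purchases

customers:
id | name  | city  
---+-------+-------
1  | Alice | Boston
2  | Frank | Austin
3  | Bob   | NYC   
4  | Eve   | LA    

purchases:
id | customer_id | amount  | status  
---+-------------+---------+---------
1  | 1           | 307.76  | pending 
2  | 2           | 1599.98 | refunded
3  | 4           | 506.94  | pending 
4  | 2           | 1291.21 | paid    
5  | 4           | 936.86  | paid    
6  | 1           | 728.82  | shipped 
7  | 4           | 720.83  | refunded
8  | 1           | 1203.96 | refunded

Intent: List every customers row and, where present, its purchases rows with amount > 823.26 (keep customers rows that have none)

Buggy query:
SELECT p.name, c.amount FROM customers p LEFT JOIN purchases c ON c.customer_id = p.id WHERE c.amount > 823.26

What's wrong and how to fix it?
Bug: Filtering c.amount in WHERE discards the NULL rows produced by LEFT JOIN, turning it into an inner join

Fix: Put 'c.amount > 823.26' in the JOIN's ON clause instead of WHERE

Corrected query:
SELECT p.name, c.amount FROM customers p LEFT JOIN purchases c ON c.customer_id = p.id AND c.amount > 823.26

Result:
name  | amount 
------+--------
Alice | 1203.96
Frank | 1291.21
Frank | 1599.98
Bob   | NULL   
Eve   | 936.86 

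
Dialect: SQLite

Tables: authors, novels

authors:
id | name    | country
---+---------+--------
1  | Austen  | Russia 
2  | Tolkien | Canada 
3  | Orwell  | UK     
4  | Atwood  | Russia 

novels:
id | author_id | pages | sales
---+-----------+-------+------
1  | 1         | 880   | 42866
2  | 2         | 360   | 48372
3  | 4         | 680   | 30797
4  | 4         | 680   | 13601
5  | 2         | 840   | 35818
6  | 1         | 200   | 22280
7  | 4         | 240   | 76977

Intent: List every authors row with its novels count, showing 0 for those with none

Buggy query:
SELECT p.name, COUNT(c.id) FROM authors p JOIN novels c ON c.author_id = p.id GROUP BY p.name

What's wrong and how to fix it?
Bug: An inner join excludes parents with zero children

Fix: Use LEFT JOIN so parents without children still appear (COUNT(c.id) gives 0)

Corrected query:
SELECT p.name, COUNT(c.id) FROM authors p LEFT JOIN novels c ON c.author_id = p.id GROUP BY p.name

Result:
name    | COUNT(c.id)
--------+------------
Atwood  | 3          
Austen  | 2          
Orwell  | 0          
Tolkien | 2          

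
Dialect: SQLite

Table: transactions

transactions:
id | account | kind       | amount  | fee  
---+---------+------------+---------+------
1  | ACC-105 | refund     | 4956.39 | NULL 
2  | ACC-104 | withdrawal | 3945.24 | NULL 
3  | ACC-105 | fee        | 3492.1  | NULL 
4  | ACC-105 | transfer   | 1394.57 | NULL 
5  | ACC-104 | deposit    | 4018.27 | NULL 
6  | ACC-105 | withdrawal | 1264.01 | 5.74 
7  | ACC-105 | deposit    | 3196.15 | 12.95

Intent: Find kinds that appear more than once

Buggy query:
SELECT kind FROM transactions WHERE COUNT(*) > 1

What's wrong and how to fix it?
Bug: COUNT(*) is an aggregate and cannot be used in WHERE

Fix: GROUP BY kind, then filter groups with HAVING COUNT(*) > 1

Corrected query:
SELECT kind FROM transactions GROUP BY kind HAVING COUNT(*) > 1

Result:
kind      
----------
deposit   
withdrawal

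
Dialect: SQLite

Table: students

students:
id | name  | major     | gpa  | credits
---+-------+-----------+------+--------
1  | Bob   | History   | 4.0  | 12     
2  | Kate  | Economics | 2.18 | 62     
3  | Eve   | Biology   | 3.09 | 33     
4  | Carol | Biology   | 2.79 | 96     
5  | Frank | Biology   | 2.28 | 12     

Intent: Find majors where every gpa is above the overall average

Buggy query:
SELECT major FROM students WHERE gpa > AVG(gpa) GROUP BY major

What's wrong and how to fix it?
Bug: WHERE evaluates per row before aggregation, so AVG() is unavailable

Fix: Use a subquery for AVG and a HAVING MIN(...) filter so the condition holds for every row in the group

Corrected query:
SELECT major FROM students GROUP BY major HAVING MIN(gpa) > (SELECT AVG(gpa) FROM students)

Result:
major  
-------
History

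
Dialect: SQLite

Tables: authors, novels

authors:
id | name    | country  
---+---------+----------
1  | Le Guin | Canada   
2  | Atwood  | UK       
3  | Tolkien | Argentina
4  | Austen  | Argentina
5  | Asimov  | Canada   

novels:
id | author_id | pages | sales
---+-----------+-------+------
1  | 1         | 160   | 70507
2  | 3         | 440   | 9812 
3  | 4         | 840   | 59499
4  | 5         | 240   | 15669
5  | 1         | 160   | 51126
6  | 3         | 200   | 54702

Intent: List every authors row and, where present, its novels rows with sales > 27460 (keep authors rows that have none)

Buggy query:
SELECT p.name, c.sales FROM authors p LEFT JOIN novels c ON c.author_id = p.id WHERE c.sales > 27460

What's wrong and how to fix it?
Bug: Filtering c.sales in WHERE discards the NULL rows produced by LEFT JOIN, turning it into an inner join

Fix: Move the right-table condition into the ON clause so unmatched parents are kept

Corrected query:
SELECT p.name, c.sales FROM authors p LEFT JOIN novels c ON c.author_id = p.id AND c.sales > 27460

Result:
name    | sales
--------+------
Le Guin | 51126
Le Guin | 70507
Atwood  | NULL 
Tolkien | 54702
Austen  | 59499
Asimov  | NULL 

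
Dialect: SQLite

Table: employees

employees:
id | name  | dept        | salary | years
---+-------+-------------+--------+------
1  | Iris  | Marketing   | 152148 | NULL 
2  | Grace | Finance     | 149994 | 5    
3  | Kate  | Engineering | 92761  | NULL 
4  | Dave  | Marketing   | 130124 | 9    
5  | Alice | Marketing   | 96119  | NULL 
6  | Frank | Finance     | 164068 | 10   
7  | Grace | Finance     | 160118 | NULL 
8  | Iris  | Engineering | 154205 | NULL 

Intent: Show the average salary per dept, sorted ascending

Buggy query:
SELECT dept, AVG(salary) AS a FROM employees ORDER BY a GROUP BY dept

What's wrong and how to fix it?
Bug: GROUP BY must precede ORDER BY

Fix: Reorder: SELECT … FROM … GROUP BY … ORDER BY …

Corrected query:
SELECT dept, AVG(salary) AS a FROM employees GROUP BY dept ORDER BY a

Result:
dept        | a            
------------+--------------
Engineering | 123483       
Marketing   | 126130.333333
Finance     | 158060       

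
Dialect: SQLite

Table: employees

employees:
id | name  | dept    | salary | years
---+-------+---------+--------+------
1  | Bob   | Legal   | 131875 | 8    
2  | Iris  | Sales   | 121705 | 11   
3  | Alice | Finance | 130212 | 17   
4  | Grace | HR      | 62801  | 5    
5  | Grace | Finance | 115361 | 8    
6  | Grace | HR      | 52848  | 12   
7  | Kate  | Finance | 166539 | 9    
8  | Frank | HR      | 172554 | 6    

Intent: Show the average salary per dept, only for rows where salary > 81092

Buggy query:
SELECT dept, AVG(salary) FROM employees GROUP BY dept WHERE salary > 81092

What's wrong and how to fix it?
Bug: WHERE cannot follow GROUP BY

Fix: Place WHERE between FROM and GROUP BY

Corrected query:
SELECT dept, AVG(salary) FROM employees WHERE salary > 81092 GROUP BY dept

Result:
dept    | AVG(salary)  
--------+--------------
Finance | 137370.666667
HR      | 172554       
Legal   | 131875       
Sales   | 121705       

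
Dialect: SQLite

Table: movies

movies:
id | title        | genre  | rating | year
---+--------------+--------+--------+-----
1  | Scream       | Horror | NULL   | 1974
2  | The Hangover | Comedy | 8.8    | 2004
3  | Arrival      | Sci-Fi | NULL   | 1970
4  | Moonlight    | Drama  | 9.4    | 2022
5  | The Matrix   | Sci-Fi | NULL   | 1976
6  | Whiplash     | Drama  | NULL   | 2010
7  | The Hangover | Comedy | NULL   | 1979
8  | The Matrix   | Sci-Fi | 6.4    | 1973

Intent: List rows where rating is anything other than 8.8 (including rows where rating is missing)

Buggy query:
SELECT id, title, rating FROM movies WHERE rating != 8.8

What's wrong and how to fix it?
Bug: 'rating != 8.8' is unknown when rating is NULL, so NULL rows are silently excluded

Fix: Handle NULL separately with IS NULL alongside the inequality

Corrected query:
SELECT id, title, rating FROM movies WHERE rating != 8.8 OR rating IS NULL

Result:
id | title        | rating
---+--------------+-------
1  | Scream       | NULL  
3  | Arrival      | NULL  
4  | Moonlight    | 9.4   
5  | The Matrix   | NULL  
6  | Whiplash     | NULL  
7  | The Hangover | NULL  
8  | The Matrix   | 6.4   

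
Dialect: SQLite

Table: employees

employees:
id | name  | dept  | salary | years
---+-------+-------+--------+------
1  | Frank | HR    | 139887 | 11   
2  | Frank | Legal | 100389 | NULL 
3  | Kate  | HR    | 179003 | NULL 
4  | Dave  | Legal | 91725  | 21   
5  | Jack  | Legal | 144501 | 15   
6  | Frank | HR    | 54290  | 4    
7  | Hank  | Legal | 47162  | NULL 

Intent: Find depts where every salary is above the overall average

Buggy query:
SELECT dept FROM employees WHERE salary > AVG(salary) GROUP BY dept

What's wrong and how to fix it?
Bug: WHERE evaluates per row before aggregation, so AVG() is unavailable

Fix: Compute the overall average in a scalar subquery and compare each group's MIN against it in HAVING

Corrected query:
SELECT dept FROM employees GROUP BY dept HAVING MIN(salary) > (SELECT AVG(salary) FROM employees)

Result:
(no rows)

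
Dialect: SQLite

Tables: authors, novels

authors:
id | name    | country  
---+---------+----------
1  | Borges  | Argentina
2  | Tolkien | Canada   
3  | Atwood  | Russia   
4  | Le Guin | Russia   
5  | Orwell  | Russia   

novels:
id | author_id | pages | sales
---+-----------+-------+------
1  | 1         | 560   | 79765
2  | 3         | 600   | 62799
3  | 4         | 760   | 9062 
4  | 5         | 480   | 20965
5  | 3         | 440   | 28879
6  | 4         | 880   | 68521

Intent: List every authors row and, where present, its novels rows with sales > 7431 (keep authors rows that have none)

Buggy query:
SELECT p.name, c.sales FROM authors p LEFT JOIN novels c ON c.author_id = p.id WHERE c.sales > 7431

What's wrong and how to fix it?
Bug: Filtering c.sales in WHERE discards the NULL rows produced by LEFT JOIN, turning it into an inner join

Fix: Put 'c.sales > 7431' in the JOIN's ON clause instead of WHERE

Corrected query:
SELECT p.name, c.sales FROM authors p LEFT JOIN novels c ON c.author_id = p.id AND c.sales > 7431

Result:
name    | sales
--------+------
Borges  | 79765
Tolkien | NULL 
Atwood  | 28879
Atwood  | 62799
Le Guin | 9062 
Le Guin | 68521
Orwell  | 20965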